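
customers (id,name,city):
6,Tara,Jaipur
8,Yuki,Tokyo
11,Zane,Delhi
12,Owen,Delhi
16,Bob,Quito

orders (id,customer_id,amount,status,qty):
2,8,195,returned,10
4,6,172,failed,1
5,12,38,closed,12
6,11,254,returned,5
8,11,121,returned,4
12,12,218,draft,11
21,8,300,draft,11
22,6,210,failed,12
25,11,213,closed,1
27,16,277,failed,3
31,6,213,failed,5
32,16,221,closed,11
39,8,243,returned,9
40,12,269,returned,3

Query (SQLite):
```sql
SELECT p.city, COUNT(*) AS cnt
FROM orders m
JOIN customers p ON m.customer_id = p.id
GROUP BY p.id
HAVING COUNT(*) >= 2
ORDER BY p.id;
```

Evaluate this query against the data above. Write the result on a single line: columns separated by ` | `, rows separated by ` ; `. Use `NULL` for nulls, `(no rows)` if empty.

Jaipur | 3 ; Tokyo | 3 ; Delhi | 3 ; Delhi | 3 ; Quito | 2

Join each orders row to its customers via customer_id.
Group joined rows by customers.id; compute COUNT(*) per group.
HAVING: keep groups with count ≥ 2.
  6: ids {4, 22, 31} → COUNT(*)=3
  8: ids {2, 21, 39} → COUNT(*)=3
  11: ids {6, 8, 25} → COUNT(*)=3
  12: ids {5, 12, 40} → COUNT(*)=3
  16: ids {27, 32} → COUNT(*)=2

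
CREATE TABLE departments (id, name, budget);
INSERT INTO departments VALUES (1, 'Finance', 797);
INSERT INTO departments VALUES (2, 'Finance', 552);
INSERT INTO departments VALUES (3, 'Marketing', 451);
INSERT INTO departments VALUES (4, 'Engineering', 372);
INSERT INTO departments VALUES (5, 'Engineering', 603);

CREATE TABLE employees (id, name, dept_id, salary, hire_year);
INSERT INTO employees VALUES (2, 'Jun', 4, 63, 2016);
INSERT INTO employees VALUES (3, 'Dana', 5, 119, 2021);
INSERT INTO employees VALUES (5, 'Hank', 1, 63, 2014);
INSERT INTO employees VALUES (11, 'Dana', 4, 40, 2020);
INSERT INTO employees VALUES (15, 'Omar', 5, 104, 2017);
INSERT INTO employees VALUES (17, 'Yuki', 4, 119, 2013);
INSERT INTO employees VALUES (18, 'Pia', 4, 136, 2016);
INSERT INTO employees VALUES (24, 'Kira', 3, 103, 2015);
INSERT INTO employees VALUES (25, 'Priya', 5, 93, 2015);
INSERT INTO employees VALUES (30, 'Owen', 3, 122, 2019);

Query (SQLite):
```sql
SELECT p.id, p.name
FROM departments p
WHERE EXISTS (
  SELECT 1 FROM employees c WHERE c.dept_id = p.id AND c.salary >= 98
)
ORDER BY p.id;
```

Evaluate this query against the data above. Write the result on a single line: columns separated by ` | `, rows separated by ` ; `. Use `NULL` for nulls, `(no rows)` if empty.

For each departments row, check whether any employees with matching dept_id has salary >= 98.
Keep rows where that is true.

3 | Marketing ; 4 | Engineering ; 5 | Engineering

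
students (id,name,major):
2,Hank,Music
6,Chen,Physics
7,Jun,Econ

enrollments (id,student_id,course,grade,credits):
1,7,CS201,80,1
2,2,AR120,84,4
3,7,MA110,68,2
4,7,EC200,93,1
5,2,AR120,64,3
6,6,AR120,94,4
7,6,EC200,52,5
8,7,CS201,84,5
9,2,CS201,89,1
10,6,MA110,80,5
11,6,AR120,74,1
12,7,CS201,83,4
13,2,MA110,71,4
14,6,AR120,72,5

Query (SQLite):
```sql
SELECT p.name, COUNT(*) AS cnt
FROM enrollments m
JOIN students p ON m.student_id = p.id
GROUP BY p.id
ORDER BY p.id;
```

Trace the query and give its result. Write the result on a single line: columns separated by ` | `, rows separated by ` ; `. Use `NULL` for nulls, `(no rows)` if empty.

Hank | 4 ; Chen | 5 ; Jun | 5

Join each enrollments row to its students via student_id.
Group joined rows by students.id; compute COUNT(*) per group.
  2: ids {2, 5, 9, 13} → COUNT(*)=4
  6: ids {6, 7, 10, 11, 14} → COUNT(*)=5
  7: ids {1, 3, 4, 8, 12} → COUNT(*)=5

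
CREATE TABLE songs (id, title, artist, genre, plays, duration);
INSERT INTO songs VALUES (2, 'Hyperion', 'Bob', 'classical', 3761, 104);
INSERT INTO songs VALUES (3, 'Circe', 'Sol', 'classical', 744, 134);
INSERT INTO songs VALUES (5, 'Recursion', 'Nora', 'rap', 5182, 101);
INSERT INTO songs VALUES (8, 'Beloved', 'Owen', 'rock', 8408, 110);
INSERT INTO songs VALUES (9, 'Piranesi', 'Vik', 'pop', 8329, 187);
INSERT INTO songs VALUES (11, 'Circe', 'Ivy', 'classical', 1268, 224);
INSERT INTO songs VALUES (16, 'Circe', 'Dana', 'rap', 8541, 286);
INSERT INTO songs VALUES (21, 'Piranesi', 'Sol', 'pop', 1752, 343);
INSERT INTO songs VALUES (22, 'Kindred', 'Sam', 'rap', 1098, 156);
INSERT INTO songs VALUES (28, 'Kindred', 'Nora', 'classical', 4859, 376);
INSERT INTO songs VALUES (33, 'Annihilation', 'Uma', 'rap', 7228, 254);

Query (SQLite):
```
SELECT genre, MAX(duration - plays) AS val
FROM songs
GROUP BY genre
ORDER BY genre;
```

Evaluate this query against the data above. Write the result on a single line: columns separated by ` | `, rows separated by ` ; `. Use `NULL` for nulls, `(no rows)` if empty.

For each row compute duration - plays.
Group by genre; take MAX of the expression per group.
  classical: ids {2, 3, 11, 28} → MAX(duration - plays)=-610
  pop: ids {9, 21} → MAX(duration - plays)=-1409
  rap: ids {5, 16, 22, 33} → MAX(duration - plays)=-942
  rock: ids {8} → MAX(duration - plays)=-8298

classical | -610 ; pop | -1409 ; rap | -942 ; rock | -8298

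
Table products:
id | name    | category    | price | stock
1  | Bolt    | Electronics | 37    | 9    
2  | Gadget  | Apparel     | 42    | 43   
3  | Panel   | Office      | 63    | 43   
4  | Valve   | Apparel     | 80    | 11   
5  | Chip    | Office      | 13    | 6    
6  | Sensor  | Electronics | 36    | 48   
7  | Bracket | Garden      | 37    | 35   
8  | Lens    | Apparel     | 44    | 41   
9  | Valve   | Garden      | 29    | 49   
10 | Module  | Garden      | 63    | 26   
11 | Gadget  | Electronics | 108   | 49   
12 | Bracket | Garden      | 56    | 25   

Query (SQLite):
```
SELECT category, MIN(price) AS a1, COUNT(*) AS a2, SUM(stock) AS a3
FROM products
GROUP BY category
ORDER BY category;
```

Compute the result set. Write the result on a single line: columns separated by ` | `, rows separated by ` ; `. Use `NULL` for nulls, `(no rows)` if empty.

Group products by category.
Per group compute: MIN(price), COUNT(*), SUM(stock).
  Apparel: ids {2, 4, 8} → MIN(price)=42, COUNT(*)=3, SUM(stock)=95
  Electronics: ids {1, 6, 11} → MIN(price)=36, COUNT(*)=3, SUM(stock)=106
  Garden: ids {7, 9, 10, 12} → MIN(price)=29, COUNT(*)=4, SUM(stock)=135
  Office: ids {3, 5} → MIN(price)=13, COUNT(*)=2, SUM(stock)=49

Apparel | 42 | 3 | 95 ; Electronics | 36 | 3 | 106 ; Garden | 29 | 4 | 135 ; Office | 13 | 2 | 49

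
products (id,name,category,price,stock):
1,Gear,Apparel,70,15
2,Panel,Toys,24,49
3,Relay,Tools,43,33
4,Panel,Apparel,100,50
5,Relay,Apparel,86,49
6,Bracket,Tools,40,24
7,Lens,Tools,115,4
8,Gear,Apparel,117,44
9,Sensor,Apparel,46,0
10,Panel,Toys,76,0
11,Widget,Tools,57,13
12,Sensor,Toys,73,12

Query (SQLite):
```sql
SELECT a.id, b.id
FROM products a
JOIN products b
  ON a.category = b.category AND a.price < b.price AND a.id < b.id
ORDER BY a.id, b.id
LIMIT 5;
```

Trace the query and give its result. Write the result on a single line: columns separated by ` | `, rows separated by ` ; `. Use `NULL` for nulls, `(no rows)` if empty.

1 | 4 ; 1 | 5 ; 1 | 8 ; 2 | 10 ; 2 | 12

Pairs (a,b) with same category, a.price < b.price, a.id < b.id.
category groups: Apparel:{1,4,5,8,9} Tools:{3,6,7,11} Toys:{2,10,12}
Ordered by (a.id, b.id); first 5.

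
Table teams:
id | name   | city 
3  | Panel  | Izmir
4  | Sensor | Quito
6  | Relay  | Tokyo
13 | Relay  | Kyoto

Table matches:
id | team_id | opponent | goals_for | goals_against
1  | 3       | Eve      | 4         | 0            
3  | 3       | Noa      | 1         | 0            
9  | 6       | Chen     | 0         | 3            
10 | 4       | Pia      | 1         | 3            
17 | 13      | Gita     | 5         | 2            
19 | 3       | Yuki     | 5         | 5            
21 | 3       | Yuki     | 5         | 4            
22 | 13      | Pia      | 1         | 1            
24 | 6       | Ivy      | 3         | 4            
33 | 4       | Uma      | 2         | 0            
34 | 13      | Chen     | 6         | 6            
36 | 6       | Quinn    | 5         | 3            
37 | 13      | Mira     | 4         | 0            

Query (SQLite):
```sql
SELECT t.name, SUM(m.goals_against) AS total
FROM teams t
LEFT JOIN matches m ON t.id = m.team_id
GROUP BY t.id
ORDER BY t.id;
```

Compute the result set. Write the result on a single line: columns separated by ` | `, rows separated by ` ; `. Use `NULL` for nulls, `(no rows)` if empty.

LEFT JOIN keeps every teams row; unmatched ones get NULL for matches columns.
Group by teams.id and compute SUM(m.goals_against). SUM over an all-NULL group is NULL.
  3: ids {1, 3, 19, 21} → SUM(m.goals_against)=9
  4: ids {10, 33} → SUM(m.goals_against)=3
  6: ids {9, 24, 36} → SUM(m.goals_against)=10
  13: ids {17, 22, 34, 37} → SUM(m.goals_against)=9

Panel | 9 ; Sensor | 3 ; Relay | 10 ; Relay | 9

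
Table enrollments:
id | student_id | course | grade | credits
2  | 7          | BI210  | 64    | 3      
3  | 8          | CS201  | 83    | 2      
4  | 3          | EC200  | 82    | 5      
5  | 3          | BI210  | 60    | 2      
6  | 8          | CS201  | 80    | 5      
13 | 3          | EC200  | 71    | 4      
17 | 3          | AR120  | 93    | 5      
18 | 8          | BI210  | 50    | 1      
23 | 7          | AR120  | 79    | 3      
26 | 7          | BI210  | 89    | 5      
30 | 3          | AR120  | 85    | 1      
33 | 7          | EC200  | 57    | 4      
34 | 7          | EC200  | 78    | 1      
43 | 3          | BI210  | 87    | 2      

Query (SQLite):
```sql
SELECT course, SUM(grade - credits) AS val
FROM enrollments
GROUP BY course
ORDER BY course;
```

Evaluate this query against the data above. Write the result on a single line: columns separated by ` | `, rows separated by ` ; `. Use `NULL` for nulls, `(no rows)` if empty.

For each row compute grade - credits.
Group by course; take SUM of the expression per group.
  AR120: ids {17, 23, 30} → SUM(grade - credits)=248
  BI210: ids {2, 5, 18, 26, 43} → SUM(grade - credits)=337
  CS201: ids {3, 6} → SUM(grade - credits)=156
  EC200: ids {4, 13, 33, 34} → SUM(grade - credits)=274

AR120 | 248 ; BI210 | 337 ; CS201 | 156 ; EC200 | 274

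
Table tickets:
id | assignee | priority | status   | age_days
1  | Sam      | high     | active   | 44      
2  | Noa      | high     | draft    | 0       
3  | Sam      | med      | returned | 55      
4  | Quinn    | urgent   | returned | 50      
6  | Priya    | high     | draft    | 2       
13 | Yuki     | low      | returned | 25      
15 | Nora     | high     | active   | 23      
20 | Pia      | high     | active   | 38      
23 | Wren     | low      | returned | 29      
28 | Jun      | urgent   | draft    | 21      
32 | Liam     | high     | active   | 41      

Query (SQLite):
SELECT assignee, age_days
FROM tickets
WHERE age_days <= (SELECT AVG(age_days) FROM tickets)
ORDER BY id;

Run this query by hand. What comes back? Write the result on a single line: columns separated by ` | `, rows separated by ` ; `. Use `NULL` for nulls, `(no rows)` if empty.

Noa | 0 ; Priya | 2 ; Yuki | 25 ; Nora | 23 ; Wren | 29 ; Jun | 21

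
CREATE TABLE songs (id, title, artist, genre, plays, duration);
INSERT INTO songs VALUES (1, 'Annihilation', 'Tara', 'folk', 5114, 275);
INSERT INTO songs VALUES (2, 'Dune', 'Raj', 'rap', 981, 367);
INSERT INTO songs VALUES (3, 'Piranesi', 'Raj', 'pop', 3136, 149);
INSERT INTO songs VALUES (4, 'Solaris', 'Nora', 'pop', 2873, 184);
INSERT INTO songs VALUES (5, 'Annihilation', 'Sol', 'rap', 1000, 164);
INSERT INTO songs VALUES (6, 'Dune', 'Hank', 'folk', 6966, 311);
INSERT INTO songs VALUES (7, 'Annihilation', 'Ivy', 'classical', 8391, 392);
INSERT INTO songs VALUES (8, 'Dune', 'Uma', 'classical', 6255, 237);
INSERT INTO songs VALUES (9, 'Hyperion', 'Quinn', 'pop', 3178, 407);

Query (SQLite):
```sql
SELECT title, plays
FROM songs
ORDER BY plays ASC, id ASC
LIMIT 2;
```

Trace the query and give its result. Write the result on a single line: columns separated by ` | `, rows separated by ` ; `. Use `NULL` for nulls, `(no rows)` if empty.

Dune | 981 ; Annihilation | 1000

Sort by plays asc, tiebreak id asc: (981, id=2), (1000, id=5), (2873, id=4), (3136, id=3), (3178, id=9) …. Take first 2.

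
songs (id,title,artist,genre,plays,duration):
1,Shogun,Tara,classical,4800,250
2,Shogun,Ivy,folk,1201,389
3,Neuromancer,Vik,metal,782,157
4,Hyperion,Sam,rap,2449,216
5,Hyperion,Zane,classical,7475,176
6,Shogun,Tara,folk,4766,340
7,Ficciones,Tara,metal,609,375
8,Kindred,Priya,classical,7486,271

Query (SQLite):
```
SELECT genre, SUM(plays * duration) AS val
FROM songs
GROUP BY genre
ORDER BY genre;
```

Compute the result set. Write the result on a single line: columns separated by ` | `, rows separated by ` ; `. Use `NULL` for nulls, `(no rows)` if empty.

classical | 4544306 ; folk | 2087629 ; metal | 351149 ; rap | 528984

For each row compute plays * duration.
Group by genre; take SUM of the expression per group.
  classical: ids {1, 5, 8} → SUM(plays * duration)=4544306
  folk: ids {2, 6} → SUM(plays * duration)=2087629
  metal: ids {3, 7} → SUM(plays * duration)=351149
  rap: ids {4} → SUM(plays * duration)=528984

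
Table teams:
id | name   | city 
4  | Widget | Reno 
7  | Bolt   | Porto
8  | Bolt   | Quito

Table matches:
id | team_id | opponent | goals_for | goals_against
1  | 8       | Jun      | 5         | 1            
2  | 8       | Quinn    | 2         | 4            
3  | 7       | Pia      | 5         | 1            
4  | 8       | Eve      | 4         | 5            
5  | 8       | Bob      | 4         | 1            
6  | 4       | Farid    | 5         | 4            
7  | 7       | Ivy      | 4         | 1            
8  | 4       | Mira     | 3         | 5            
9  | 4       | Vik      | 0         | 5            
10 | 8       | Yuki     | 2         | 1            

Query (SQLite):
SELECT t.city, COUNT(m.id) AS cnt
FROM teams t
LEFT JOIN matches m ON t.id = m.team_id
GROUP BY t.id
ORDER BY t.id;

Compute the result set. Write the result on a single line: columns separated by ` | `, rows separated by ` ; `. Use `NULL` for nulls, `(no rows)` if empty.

LEFT JOIN keeps every teams row; unmatched ones get NULL for matches columns.
Group by teams.id and compute COUNT(m.id). COUNT(col) of an all-NULL group is 0.
  4: ids {6, 8, 9} → COUNT(m.id)=3
  7: ids {3, 7} → COUNT(m.id)=2
  8: ids {1, 2, 4, 5, 10} → COUNT(m.id)=5

Reno | 3 ; Porto | 2 ; Quito | 5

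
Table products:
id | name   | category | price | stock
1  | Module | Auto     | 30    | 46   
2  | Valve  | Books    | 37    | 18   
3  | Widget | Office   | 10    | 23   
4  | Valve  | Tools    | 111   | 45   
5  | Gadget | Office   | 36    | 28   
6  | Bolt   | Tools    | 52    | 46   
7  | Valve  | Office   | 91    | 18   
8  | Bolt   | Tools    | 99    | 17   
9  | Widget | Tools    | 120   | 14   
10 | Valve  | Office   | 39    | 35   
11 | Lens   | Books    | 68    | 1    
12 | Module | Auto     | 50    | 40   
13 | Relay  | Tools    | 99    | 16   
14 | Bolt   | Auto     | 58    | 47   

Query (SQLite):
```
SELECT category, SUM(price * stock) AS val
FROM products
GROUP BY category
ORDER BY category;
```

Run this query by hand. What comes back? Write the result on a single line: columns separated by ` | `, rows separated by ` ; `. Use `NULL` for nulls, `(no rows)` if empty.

Auto | 6106 ; Books | 734 ; Office | 4241 ; Tools | 12334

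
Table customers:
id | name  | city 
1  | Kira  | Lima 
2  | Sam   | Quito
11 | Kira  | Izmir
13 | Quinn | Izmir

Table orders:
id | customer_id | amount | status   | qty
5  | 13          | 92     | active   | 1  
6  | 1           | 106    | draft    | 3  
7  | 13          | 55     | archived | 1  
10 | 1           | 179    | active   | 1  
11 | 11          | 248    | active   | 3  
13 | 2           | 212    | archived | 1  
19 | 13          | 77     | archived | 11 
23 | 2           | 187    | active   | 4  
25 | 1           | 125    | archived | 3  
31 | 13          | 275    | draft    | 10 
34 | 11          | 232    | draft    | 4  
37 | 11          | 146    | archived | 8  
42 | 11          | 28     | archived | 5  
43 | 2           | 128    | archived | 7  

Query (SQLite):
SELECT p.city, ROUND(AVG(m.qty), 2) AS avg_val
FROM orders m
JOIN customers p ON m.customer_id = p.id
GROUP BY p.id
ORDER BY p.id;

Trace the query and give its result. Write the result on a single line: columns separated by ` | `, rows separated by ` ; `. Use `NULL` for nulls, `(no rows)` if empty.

Lima | 2.33 ; Quito | 4 ; Izmir | 5 ; Izmir | 5.75

Join each orders row to its customers via customer_id.
Group joined rows by customers.id; compute ROUND(AVG(m.qty), 2) per group.
  1: ids {6, 10, 25} → ROUND(AVG(m.qty), 2)=2.33
  2: ids {13, 23, 43} → ROUND(AVG(m.qty), 2)=4
  11: ids {11, 34, 37, 42} → ROUND(AVG(m.qty), 2)=5
  13: ids {5, 7, 19, 31} → ROUND(AVG(m.qty), 2)=5.75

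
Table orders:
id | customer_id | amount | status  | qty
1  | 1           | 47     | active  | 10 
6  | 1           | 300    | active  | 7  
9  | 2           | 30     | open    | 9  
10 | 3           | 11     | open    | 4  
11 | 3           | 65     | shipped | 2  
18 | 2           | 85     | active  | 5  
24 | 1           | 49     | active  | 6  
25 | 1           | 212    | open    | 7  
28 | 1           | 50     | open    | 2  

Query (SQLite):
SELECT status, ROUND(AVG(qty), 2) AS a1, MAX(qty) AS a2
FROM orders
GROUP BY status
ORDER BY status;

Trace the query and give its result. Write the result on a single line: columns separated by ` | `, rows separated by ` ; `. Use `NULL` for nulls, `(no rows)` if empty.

Group orders by status.
Per group compute: ROUND(AVG(qty), 2), MAX(qty).
  active: ids {1, 6, 18, 24} → ROUND(AVG(qty), 2)=7, MAX(qty)=10
  open: ids {9, 10, 25, 28} → ROUND(AVG(qty), 2)=5.5, MAX(qty)=9
  shipped: ids {11} → ROUND(AVG(qty), 2)=2, MAX(qty)=2

active | 7 | 10 ; open | 5.5 | 9 ; shipped | 2 | 2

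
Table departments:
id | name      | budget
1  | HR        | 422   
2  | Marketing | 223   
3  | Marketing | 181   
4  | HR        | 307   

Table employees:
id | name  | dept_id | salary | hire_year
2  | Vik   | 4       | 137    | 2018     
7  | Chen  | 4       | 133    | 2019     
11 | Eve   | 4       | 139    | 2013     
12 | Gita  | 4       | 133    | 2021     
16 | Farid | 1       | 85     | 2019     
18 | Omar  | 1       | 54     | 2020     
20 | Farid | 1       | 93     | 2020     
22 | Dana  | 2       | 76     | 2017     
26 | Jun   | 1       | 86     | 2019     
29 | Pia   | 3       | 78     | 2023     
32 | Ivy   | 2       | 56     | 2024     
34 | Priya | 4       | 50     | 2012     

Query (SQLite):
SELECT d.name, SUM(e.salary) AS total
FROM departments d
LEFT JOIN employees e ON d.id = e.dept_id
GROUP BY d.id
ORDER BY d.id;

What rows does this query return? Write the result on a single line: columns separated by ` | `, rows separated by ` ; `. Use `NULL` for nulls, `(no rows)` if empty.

HR | 318 ; Marketing | 132 ; Marketing | 78 ; HR | 592

LEFT JOIN keeps every departments row; unmatched ones get NULL for employees columns.
Group by departments.id and compute SUM(e.salary). SUM over an all-NULL group is NULL.
  1: ids {16, 18, 20, 26} → SUM(e.salary)=318
  2: ids {22, 32} → SUM(e.salary)=132
  3: ids {29} → SUM(e.salary)=78
  4: ids {2, 7, 11, 12, 34} → SUM(e.salary)=592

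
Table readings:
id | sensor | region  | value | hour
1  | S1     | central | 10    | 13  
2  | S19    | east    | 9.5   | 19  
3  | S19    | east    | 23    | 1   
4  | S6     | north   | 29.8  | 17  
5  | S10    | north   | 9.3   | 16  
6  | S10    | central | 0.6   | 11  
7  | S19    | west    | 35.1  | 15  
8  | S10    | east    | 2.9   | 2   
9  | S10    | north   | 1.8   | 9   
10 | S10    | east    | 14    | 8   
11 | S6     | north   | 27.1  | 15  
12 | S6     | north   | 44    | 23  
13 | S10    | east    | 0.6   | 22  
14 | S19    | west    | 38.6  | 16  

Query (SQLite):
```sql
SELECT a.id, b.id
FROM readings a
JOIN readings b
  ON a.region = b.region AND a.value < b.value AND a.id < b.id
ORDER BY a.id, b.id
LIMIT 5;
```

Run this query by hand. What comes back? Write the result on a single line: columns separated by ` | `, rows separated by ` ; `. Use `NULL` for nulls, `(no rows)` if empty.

Pairs (a,b) with same region, a.value < b.value, a.id < b.id.
region groups: central:{1,6} east:{2,3,8,10,13} north:{4,5,9,11,12} west:{7,14}
Ordered by (a.id, b.id); first 5.

2 | 3 ; 2 | 10 ; 4 | 12 ; 5 | 11 ; 5 | 12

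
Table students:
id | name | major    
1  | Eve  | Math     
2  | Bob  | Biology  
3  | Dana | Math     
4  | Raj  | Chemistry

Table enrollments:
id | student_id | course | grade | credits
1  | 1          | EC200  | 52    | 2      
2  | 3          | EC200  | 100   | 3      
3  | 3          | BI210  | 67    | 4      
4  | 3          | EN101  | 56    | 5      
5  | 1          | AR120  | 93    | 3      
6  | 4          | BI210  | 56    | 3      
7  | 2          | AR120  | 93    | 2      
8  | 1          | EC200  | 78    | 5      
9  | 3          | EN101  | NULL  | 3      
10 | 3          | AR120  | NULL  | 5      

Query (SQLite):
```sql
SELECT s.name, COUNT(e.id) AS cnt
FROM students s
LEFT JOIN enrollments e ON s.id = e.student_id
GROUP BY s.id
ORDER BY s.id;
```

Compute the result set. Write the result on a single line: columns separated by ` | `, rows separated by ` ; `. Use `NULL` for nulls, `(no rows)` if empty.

Eve | 3 ; Bob | 1 ; Dana | 5 ; Raj | 1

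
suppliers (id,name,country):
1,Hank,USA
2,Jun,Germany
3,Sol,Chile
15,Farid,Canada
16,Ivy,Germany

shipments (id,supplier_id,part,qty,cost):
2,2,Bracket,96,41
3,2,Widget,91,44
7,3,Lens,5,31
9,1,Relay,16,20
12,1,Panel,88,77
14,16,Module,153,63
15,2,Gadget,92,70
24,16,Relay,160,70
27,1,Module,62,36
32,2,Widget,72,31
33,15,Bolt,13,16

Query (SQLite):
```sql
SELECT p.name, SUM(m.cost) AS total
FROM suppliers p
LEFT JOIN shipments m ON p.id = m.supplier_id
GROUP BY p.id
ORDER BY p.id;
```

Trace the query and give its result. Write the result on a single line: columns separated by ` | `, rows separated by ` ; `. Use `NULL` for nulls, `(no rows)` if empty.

LEFT JOIN keeps every suppliers row; unmatched ones get NULL for shipments columns.
Group by suppliers.id and compute SUM(m.cost). SUM over an all-NULL group is NULL.
  1: ids {9, 12, 27} → SUM(m.cost)=133
  2: ids {2, 3, 15, 32} → SUM(m.cost)=186
  3: ids {7} → SUM(m.cost)=31
  15: ids {33} → SUM(m.cost)=16
  16: ids {14, 24} → SUM(m.cost)=133

Hank | 133 ; Jun | 186 ; Sol | 31 ; Farid | 16 ; Ivy | 133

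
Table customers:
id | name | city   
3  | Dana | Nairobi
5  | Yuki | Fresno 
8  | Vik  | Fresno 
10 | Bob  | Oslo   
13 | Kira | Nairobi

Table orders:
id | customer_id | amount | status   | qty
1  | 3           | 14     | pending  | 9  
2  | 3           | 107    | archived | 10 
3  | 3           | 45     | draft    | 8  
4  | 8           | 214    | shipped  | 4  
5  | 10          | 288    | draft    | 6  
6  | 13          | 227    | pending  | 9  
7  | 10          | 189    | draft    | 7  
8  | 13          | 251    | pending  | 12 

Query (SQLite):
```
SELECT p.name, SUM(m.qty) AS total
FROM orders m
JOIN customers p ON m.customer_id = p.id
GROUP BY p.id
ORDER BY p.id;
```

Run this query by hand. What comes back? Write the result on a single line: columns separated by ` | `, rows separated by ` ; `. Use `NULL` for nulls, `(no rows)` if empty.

Join each orders row to its customers via customer_id.
Group joined rows by customers.id; compute SUM(m.qty) per group.
  3: ids {1, 2, 3} → SUM(m.qty)=27
  8: ids {4} → SUM(m.qty)=4
  10: ids {5, 7} → SUM(m.qty)=13
  13: ids {6, 8} → SUM(m.qty)=21

Dana | 27 ; Vik | 4 ; Bob | 13 ; Kira | 21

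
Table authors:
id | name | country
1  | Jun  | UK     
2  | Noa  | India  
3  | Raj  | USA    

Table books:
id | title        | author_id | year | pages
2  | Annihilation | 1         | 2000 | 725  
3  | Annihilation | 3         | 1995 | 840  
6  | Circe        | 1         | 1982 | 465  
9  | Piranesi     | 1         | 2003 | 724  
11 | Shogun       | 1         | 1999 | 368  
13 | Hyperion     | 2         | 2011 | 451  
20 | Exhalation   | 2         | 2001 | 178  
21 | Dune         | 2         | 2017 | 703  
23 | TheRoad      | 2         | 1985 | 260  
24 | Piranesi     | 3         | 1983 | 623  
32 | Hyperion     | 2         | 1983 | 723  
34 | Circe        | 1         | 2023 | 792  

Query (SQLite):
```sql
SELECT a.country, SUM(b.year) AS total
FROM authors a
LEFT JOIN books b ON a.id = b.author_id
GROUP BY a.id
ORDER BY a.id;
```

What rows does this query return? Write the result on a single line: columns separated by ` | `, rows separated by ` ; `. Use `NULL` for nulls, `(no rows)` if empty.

LEFT JOIN keeps every authors row; unmatched ones get NULL for books columns.
Group by authors.id and compute SUM(b.year). SUM over an all-NULL group is NULL.
  1: ids {2, 6, 9, 11, 34} → SUM(b.year)=10007
  2: ids {13, 20, 21, 23, 32} → SUM(b.year)=9997
  3: ids {3, 24} → SUM(b.year)=3978

UK | 10007 ; India | 9997 ; USA | 3978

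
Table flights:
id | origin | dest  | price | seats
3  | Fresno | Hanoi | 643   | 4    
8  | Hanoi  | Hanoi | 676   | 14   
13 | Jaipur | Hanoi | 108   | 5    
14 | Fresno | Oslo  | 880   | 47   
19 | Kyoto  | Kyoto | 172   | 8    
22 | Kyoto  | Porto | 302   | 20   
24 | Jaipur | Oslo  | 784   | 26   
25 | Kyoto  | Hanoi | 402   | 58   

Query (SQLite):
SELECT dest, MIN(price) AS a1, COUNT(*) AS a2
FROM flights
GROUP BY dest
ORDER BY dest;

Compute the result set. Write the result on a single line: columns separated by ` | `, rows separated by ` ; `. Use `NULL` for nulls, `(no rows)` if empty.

Hanoi | 108 | 4 ; Kyoto | 172 | 1 ; Oslo | 784 | 2 ; Porto | 302 | 1

Group flights by dest.
Per group compute: MIN(price), COUNT(*).
  Hanoi: ids {3, 8, 13, 25} → MIN(price)=108, COUNT(*)=4
  Kyoto: ids {19} → MIN(price)=172, COUNT(*)=1
  Oslo: ids {14, 24} → MIN(price)=784, COUNT(*)=2
  Porto: ids {22} → MIN(price)=302, COUNT(*)=1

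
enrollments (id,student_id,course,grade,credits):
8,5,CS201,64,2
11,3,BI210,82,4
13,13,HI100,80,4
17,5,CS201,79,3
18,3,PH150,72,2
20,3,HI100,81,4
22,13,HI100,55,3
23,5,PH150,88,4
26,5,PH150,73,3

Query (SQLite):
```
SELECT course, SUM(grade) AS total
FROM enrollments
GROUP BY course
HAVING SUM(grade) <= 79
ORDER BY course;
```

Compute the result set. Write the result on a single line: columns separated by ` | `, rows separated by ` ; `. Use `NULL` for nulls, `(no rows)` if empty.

Partition enrollments by course; compute SUM(grade) within each group.
HAVING: keep groups where SUM(grade) <= 79.
  BI210: ids {11} → SUM(grade)=82
  CS201: ids {8, 17} → SUM(grade)=143
  HI100: ids {13, 20, 22} → SUM(grade)=216
  PH150: ids {18, 23, 26} → SUM(grade)=233

(no rows)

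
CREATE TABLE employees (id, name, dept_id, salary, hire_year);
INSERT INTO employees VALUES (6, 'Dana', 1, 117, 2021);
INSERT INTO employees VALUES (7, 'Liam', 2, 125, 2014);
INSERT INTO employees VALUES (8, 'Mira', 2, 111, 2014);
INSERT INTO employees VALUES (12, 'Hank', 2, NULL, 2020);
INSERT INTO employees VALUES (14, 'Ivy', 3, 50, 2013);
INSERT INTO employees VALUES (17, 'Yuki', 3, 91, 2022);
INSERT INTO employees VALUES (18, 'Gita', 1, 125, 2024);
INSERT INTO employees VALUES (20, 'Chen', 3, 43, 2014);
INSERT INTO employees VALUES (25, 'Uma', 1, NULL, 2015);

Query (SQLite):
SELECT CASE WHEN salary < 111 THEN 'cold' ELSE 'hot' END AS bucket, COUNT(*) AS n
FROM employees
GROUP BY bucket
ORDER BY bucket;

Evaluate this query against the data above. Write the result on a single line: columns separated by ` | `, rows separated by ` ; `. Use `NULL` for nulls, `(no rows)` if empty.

Bucket rows by salary < 111 → 'cold' else 'hot'; count each bucket.
NULL < 111 is unknown, so NULL salary falls into ELSE → 'hot'.

cold | 3 ; hot | 6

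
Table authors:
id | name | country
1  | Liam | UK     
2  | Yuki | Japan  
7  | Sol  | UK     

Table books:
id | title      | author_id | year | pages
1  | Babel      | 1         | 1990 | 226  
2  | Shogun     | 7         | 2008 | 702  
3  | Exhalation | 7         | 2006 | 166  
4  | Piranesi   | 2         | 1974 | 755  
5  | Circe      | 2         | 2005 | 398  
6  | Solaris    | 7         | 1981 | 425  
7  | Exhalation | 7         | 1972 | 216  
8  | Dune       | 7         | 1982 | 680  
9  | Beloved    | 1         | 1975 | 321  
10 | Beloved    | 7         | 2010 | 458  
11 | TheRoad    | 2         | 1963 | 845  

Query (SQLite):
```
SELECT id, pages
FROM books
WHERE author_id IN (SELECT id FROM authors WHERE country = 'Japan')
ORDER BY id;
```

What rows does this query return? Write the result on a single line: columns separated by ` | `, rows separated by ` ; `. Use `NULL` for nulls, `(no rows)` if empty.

4 | 755 ; 5 | 398 ; 11 | 845

Inner query: authors.id where country = 'Japan'.
Outer: keep books rows whose author_id is in that set.
Inner query → {2}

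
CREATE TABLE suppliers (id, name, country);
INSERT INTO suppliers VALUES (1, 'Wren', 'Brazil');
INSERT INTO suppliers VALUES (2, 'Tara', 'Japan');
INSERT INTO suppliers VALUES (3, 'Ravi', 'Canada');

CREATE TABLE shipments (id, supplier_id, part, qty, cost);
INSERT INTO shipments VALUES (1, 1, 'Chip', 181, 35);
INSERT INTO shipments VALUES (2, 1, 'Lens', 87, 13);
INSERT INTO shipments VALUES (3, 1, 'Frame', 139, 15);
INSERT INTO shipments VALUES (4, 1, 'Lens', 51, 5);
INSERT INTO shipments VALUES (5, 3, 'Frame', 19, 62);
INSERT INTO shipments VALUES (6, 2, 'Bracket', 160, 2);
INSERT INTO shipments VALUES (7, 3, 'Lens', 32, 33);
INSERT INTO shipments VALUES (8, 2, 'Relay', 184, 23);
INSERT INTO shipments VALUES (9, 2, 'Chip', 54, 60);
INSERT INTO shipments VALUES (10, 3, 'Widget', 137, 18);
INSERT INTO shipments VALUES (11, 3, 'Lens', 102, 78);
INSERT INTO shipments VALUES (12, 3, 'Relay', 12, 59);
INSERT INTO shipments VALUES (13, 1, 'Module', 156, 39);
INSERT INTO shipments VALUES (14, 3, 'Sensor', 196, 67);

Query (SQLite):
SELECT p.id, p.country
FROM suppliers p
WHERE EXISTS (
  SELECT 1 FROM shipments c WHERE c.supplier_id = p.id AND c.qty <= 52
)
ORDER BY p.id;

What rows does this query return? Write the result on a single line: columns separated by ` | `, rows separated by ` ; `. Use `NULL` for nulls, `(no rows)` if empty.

For each suppliers row, check whether any shipments with matching supplier_id has qty <= 52.
Keep rows where that is true.

1 | Brazil ; 3 | Canada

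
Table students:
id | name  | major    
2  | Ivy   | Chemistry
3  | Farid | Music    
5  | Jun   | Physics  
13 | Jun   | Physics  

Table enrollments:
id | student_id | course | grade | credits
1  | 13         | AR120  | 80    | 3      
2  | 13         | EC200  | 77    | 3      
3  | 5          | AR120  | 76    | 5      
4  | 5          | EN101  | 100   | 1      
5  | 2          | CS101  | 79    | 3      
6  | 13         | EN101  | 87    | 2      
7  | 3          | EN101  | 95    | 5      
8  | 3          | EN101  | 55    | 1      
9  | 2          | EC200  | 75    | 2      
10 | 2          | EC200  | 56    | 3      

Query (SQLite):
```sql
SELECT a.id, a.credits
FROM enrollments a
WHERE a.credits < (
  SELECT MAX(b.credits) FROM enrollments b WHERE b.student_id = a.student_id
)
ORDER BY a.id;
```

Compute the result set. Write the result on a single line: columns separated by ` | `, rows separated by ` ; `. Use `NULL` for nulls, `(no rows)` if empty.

4 | 1 ; 6 | 2 ; 8 | 1 ; 9 | 2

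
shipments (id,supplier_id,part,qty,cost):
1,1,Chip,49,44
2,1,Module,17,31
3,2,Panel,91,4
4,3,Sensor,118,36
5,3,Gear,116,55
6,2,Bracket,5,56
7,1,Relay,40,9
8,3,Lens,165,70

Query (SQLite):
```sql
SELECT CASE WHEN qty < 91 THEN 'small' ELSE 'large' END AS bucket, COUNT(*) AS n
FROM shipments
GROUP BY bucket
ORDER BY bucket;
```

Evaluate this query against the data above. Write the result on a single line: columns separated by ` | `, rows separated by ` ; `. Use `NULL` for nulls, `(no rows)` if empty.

Bucket rows by qty < 91 → 'small' else 'large'; count each bucket.

large | 4 ; small | 4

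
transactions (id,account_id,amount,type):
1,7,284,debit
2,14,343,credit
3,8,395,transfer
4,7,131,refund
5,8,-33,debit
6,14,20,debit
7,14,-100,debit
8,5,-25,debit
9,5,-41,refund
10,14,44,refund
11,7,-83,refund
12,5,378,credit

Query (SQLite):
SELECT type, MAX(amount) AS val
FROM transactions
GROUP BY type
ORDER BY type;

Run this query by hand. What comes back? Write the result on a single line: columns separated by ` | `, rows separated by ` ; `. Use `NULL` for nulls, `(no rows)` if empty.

Partition transactions by type; compute MAX(amount) within each group.
  credit: ids {2, 12} → MAX(amount)=378
  debit: ids {1, 5, 6, 7, 8} → MAX(amount)=284
  refund: ids {4, 9, 10, 11} → MAX(amount)=131
  transfer: ids {3} → MAX(amount)=395

credit | 378 ; debit | 284 ; refund | 131 ; transfer | 395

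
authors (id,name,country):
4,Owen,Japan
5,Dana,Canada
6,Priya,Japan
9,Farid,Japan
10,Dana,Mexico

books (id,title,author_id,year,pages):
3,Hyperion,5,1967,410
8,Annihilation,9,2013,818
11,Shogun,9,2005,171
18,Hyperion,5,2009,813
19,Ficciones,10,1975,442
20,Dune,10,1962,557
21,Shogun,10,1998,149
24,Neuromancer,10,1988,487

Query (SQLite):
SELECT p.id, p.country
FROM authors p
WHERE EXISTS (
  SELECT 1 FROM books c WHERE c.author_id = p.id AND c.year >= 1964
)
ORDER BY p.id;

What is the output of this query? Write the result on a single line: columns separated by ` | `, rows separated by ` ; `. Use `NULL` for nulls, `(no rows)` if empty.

5 | Canada ; 9 | Japan ; 10 | Mexico

For each authors row, check whether any books with matching author_id has year >= 1964.
Keep rows where that is true.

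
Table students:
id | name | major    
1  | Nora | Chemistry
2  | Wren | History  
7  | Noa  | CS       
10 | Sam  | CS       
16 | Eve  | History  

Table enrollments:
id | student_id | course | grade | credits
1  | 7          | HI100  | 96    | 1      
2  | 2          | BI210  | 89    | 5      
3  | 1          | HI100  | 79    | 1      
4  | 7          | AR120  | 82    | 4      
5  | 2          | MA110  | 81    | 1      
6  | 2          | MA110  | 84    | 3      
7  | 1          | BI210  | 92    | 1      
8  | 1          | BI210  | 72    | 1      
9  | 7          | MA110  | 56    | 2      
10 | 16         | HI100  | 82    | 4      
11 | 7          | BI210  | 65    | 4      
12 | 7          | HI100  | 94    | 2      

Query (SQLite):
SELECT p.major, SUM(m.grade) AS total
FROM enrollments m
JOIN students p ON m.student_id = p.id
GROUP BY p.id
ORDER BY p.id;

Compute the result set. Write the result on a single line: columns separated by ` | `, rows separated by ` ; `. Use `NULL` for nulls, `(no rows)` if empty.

Join each enrollments row to its students via student_id.
Group joined rows by students.id; compute SUM(m.grade) per group.
  1: ids {3, 7, 8} → SUM(m.grade)=243
  2: ids {2, 5, 6} → SUM(m.grade)=254
  7: ids {1, 4, 9, 11, 12} → SUM(m.grade)=393
  16: ids {10} → SUM(m.grade)=82

Chemistry | 243 ; History | 254 ; CS | 393 ; History | 82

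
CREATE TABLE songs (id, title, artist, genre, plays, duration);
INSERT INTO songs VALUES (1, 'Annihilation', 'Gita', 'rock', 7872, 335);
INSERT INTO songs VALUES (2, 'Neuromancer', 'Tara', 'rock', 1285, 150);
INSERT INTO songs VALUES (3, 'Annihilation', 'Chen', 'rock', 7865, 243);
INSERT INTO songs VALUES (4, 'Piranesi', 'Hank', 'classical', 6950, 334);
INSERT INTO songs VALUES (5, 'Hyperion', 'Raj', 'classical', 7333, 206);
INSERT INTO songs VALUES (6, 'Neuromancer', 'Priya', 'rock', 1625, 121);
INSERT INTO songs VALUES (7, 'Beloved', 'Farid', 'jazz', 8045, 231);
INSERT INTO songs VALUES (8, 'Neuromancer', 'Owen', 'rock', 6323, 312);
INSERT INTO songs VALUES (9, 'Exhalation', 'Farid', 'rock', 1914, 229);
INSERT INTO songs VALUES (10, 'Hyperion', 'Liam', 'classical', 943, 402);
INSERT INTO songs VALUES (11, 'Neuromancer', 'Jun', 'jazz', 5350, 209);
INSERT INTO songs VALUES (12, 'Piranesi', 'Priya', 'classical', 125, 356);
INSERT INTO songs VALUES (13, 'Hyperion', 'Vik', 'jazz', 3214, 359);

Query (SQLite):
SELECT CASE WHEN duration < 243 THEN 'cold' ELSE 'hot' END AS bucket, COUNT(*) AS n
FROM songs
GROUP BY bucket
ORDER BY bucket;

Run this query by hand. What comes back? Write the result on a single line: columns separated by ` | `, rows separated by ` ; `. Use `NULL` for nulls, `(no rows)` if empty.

Bucket rows by duration < 243 → 'cold' else 'hot'; count each bucket.

cold | 6 ; hot | 7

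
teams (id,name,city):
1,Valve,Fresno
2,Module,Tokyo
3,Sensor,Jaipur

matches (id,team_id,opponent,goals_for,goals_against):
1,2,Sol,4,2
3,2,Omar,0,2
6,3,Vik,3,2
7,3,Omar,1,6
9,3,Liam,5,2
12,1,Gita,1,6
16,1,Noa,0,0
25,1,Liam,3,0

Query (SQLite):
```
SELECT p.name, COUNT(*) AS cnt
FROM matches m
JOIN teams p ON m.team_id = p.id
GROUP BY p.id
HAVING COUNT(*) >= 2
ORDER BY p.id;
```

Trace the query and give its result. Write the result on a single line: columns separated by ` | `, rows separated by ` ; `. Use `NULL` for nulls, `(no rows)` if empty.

Valve | 3 ; Module | 2 ; Sensor | 3

Join each matches row to its teams via team_id.
Group joined rows by teams.id; compute COUNT(*) per group.
HAVING: keep groups with count ≥ 2.
  1: ids {12, 16, 25} → COUNT(*)=3
  2: ids {1, 3} → COUNT(*)=2
  3: ids {6, 7, 9} → COUNT(*)=3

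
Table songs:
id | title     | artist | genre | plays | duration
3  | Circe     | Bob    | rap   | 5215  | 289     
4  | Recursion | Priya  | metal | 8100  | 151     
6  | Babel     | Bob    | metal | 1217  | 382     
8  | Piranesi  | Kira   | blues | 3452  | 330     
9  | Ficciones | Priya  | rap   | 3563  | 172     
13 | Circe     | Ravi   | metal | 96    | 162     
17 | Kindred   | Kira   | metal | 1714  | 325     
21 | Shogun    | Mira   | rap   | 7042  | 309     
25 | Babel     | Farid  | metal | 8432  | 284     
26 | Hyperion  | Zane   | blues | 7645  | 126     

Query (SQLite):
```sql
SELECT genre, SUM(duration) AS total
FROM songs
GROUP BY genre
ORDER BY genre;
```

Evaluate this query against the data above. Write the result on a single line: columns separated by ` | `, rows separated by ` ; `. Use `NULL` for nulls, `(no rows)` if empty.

Partition songs by genre; compute SUM(duration) within each group.
  blues: ids {8, 26} → SUM(duration)=456
  metal: ids {4, 6, 13, 17, 25} → SUM(duration)=1304
  rap: ids {3, 9, 21} → SUM(duration)=770

blues | 456 ; metal | 1304 ; rap | 770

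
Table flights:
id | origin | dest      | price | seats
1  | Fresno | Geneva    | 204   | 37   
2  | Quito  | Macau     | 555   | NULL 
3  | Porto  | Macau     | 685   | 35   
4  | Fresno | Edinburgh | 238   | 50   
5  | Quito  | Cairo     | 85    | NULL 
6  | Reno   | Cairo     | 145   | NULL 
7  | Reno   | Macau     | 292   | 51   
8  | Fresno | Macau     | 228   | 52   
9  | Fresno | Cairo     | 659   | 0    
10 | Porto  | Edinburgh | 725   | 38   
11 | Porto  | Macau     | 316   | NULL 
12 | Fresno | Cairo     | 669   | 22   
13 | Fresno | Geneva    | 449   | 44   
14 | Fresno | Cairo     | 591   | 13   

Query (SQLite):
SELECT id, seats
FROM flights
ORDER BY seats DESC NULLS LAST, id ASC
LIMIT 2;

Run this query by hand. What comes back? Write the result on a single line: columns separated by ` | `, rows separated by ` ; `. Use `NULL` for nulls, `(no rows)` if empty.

8 | 52 ; 7 | 51

Sort by seats desc, tiebreak id asc: (52, id=8), (51, id=7), (50, id=4), (44, id=13), (38, id=10) …. Take first 2.
NULLS LAST: NULL seats rows go after all non-NULL rows (among themselves ordered by id asc).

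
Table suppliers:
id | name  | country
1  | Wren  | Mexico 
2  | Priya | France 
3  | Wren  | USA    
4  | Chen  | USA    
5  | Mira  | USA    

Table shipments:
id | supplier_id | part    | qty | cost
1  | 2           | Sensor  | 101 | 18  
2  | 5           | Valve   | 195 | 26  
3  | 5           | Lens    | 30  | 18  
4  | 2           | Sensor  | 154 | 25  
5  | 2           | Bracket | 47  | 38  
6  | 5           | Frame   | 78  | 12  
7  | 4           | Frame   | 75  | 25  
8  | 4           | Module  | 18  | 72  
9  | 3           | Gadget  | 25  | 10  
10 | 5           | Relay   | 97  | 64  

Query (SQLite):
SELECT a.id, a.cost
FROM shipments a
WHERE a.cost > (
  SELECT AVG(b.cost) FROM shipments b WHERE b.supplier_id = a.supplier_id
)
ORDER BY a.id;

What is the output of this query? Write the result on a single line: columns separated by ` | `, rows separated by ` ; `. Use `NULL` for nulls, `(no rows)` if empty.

5 | 38 ; 8 | 72 ; 10 | 64

For each shipments row a, compute AVG(cost) over rows sharing a.supplier_id.
Keep row a if a.cost > that per-group AVG.
  supplier_id=2: AVG(cost) = 27.0
  supplier_id=3: AVG(cost) = 10.0
  supplier_id=4: AVG(cost) = 48.5
  supplier_id=5: AVG(cost) = 30.0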